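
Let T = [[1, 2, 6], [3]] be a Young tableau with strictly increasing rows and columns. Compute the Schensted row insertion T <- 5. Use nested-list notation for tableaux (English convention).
In row 1, 5 replaces 6 (the leftmost entry greater than 5); 6 is bumped to row 2. 6 is appended to row 2. The new tableau is [[1, 2, 5], [3, 6]].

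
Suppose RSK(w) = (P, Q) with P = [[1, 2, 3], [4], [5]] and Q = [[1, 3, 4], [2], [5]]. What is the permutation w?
5 1 2 4 3

Reverse the RSK construction: for i from n down to 1, find the cell of Q containing i, remove the entry at that cell from P, and reverse-bump it up through P; the value ejected from row 1 is w(i).

Step i=5: Q has 5 at row 3, column 1; remove 5 from row 3 of P and reverse-bump: 5 enters row 2 and ejects 4; 4 enters row 1 and ejects 3. So w(5) = 3. P is now [[1, 2, 4], [5]].
Step i=4: Q has 4 at row 1, column 3; remove that cell from P, ejecting 4. So w(4) = 4. P is now [[1, 2], [5]].
Step i=3: Q has 3 at row 1, column 2; remove that cell from P, ejecting 2. So w(3) = 2. P is now [[1], [5]].
Step i=2: Q has 2 at row 2, column 1; remove 5 from row 2 of P and reverse-bump: 5 enters row 1 and ejects 1. So w(2) = 1. P is now [[5]].
Step i=1: Q has 1 at row 1, column 1; remove that cell from P, ejecting 5. So w(1) = 5. P is now [].

So w = 5 1 2 4 3.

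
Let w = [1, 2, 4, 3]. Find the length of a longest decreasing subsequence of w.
2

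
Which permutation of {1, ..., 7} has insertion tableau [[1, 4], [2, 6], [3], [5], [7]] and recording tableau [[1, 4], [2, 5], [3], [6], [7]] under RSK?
7 5 3 6 4 2 1

Reverse RSK: for i = n, n-1, ..., 1, locate i in Q, remove the corresponding corner cell from P, and reverse-bump its entry up through P; the value ejected from row 1 is w(i).

So w = 7 5 3 6 4 2 1.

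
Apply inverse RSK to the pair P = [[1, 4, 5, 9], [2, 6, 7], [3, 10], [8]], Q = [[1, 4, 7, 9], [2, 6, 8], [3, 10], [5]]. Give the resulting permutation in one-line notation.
Reverse the RSK construction: for i from n down to 1, find the cell of Q containing i, remove the entry at that cell from P, and reverse-bump it up through P; the value ejected from row 1 is w(i).

Step i=10: Q has 10 at row 3, column 2; remove 10 from row 3 of P and reverse-bump: 10 enters row 2 and ejects 7; 7 enters row 1 and ejects 5. So w(10) = 5. P is now [[1, 4, 7, 9], [2, 6, 10], [3], [8]].
Step i=9: Q has 9 at row 1, column 4; remove that cell from P, ejecting 9. So w(9) = 9. P is now [[1, 4, 7], [2, 6, 10], [3], [8]].
Step i=8: Q has 8 at row 2, column 3; remove 10 from row 2 of P and reverse-bump: 10 enters row 1 and ejects 7. So w(8) = 7. P is now [[1, 4, 10], [2, 6], [3], [8]].
Step i=7: Q has 7 at row 1, column 3; remove that cell from P, ejecting 10. So w(7) = 10. P is now [[1, 4], [2, 6], [3], [8]].
Step i=6: Q has 6 at row 2, column 2; remove 6 from row 2 of P and reverse-bump: 6 enters row 1 and ejects 4. So w(6) = 4. P is now [[1, 6], [2], [3], [8]].
Step i=5: Q has 5 at row 4, column 1; remove 8 from row 4 of P and reverse-bump: 8 enters row 3 and ejects 3; 3 enters row 2 and ejects 2; 2 enters row 1 and ejects 1. So w(5) = 1. P is now [[2, 6], [3], [8]].
Step i=4: Q has 4 at row 1, column 2; remove that cell from P, ejecting 6. So w(4) = 6. P is now [[2], [3], [8]].
Step i=3: Q has 3 at row 3, column 1; remove 8 from row 3 of P and reverse-bump: 8 enters row 2 and ejects 3; 3 enters row 1 and ejects 2. So w(3) = 2. P is now [[3], [8]].
Step i=2: Q has 2 at row 2, column 1; remove 8 from row 2 of P and reverse-bump: 8 enters row 1 and ejects 3. So w(2) = 3. P is now [[8]].
Step i=1: Q has 1 at row 1, column 1; remove that cell from P, ejecting 8. So w(1) = 8. P is now [].

So w = 8 3 2 6 1 4 10 7 9 5.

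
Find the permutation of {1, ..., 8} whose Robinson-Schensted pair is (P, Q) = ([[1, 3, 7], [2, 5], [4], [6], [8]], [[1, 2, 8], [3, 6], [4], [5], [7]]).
Reverse the RSK construction: for i from n down to 1, find the cell of Q containing i, remove the entry at that cell from P, and reverse-bump it up through P; the value ejected from row 1 is w(i).

Step i=8: Q has 8 at row 1, column 3; remove that cell from P, ejecting 7. So w(8) = 7. P is now [[1, 3], [2, 5], [4], [6], [8]].
Step i=7: Q has 7 at row 5, column 1; remove 8 from row 5 of P and reverse-bump: 8 enters row 4 and ejects 6; 6 enters row 3 and ejects 4; 4 enters row 2 and ejects 2; 2 enters row 1 and ejects 1. So w(7) = 1. P is now [[2, 3], [4, 5], [6], [8]].
Step i=6: Q has 6 at row 2, column 2; remove 5 from row 2 of P and reverse-bump: 5 enters row 1 and ejects 3. So w(6) = 3. P is now [[2, 5], [4], [6], [8]].
Step i=5: Q has 5 at row 4, column 1; remove 8 from row 4 of P and reverse-bump: 8 enters row 3 and ejects 6; 6 enters row 2 and ejects 4; 4 enters row 1 and ejects 2. So w(5) = 2. P is now [[4, 5], [6], [8]].
Step i=4: Q has 4 at row 3, column 1; remove 8 from row 3 of P and reverse-bump: 8 enters row 2 and ejects 6; 6 enters row 1 and ejects 5. So w(4) = 5. P is now [[4, 6], [8]].
Step i=3: Q has 3 at row 2, column 1; remove 8 from row 2 of P and reverse-bump: 8 enters row 1 and ejects 6. So w(3) = 6. P is now [[4, 8]].
Step i=2: Q has 2 at row 1, column 2; remove that cell from P, ejecting 8. So w(2) = 8. P is now [[4]].
Step i=1: Q has 1 at row 1, column 1; remove that cell from P, ejecting 4. So w(1) = 4. P is now [].

So w = 4 8 6 5 2 3 1 7.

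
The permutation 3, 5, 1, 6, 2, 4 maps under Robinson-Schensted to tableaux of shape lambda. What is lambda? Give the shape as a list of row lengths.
[3, 3]

Row-insert each entry into an empty tableau.

After inserting 3: P = [[3]].
After inserting 5: P = [[3, 5]].
After inserting 1: P = [[1, 5], [3]].
After inserting 6: P = [[1, 5, 6], [3]].
After inserting 2: P = [[1, 2, 6], [3, 5]].
After inserting 4: P = [[1, 2, 4], [3, 5, 6]].

The final insertion tableau P = [[1, 2, 4], [3, 5, 6]] has shape [3, 3].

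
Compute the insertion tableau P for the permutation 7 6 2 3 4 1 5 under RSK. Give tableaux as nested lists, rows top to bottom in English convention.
Insert 7: appended to row 1. P = [[7]].
Insert 6: 6 bumps 7 from row 1; 7 starts row 2. P = [[6], [7]].
Insert 2: 2 bumps 6 from row 1; 6 bumps 7 from row 2; 7 starts row 3. P = [[2], [6], [7]].
Insert 3: appended to row 1. P = [[2, 3], [6], [7]].
Insert 4: appended to row 1. P = [[2, 3, 4], [6], [7]].
Insert 1: 1 bumps 2 from row 1; 2 bumps 6 from row 2; 6 bumps 7 from row 3; 7 starts row 4. P = [[1, 3, 4], [2], [6], [7]].
Insert 5: appended to row 1. P = [[1, 3, 4, 5], [2], [6], [7]].

So P = [[1, 3, 4, 5], [2], [6], [7]].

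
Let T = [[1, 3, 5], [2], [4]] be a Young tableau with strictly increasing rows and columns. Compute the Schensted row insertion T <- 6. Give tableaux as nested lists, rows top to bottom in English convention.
[[1, 3, 5, 6], [2], [4]]

6 is larger than every entry of row 1, so it is appended to row 1. The new tableau is [[1, 3, 5, 6], [2], [4]].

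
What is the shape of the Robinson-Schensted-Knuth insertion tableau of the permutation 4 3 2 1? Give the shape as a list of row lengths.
[1, 1, 1, 1]

Row-insert each entry into an empty tableau.

After inserting 4: P = [[4]].
After inserting 3: P = [[3], [4]].
After inserting 2: P = [[2], [3], [4]].
After inserting 1: P = [[1], [2], [3], [4]].

The final insertion tableau P = [[1], [2], [3], [4]] has shape [1, 1, 1, 1].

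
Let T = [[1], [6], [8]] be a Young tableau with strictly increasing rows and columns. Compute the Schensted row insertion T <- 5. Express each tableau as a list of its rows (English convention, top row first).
5 is larger than every entry of row 1, so it is appended to row 1. The new tableau is [[1, 5], [6], [8]].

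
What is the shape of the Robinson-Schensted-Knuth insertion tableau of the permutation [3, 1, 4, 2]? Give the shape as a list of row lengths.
[2, 2]

Row-insert each entry into an empty tableau.

After inserting 3: P = [[3]].
After inserting 1: P = [[1], [3]].
After inserting 4: P = [[1, 4], [3]].
After inserting 2: P = [[1, 2], [3, 4]].

The final insertion tableau P = [[1, 2], [3, 4]] has shape [2, 2].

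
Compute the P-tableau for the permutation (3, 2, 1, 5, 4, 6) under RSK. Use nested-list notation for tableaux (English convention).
Insert 3: appended to row 1. P = [[3]].
Insert 2: 2 bumps 3 from row 1; 3 starts row 2. P = [[2], [3]].
Insert 1: 1 bumps 2 from row 1; 2 bumps 3 from row 2; 3 starts row 3. P = [[1], [2], [3]].
Insert 5: appended to row 1. P = [[1, 5], [2], [3]].
Insert 4: 4 bumps 5 from row 1; 5 appends to row 2. P = [[1, 4], [2, 5], [3]].
Insert 6: appended to row 1. P = [[1, 4, 6], [2, 5], [3]].

So P = [[1, 4, 6], [2, 5], [3]].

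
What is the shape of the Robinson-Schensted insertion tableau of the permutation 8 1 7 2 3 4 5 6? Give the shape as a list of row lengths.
Row-insert each entry into an empty tableau.

After inserting 8: P = [[8]].
After inserting 1: P = [[1], [8]].
After inserting 7: P = [[1, 7], [8]].
After inserting 2: P = [[1, 2], [7], [8]].
After inserting 3: P = [[1, 2, 3], [7], [8]].
After inserting 4: P = [[1, 2, 3, 4], [7], [8]].
After inserting 5: P = [[1, 2, 3, 4, 5], [7], [8]].
After inserting 6: P = [[1, 2, 3, 4, 5, 6], [7], [8]].

The final insertion tableau P = [[1, 2, 3, 4, 5, 6], [7], [8]] has shape [6, 1, 1].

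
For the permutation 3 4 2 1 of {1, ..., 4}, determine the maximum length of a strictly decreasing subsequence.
3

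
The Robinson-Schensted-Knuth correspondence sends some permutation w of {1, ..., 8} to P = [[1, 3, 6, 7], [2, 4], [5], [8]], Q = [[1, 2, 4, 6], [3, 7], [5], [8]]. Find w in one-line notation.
Reverse the RSK construction: for i from n down to 1, find the cell of Q containing i, remove the entry at that cell from P, and reverse-bump it up through P; the value ejected from row 1 is w(i).

Step i=8: Q has 8 at row 4, column 1; remove 8 from row 4 of P and reverse-bump: 8 enters row 3 and ejects 5; 5 enters row 2 and ejects 4; 4 enters row 1 and ejects 3. So w(8) = 3. P is now [[1, 4, 6, 7], [2, 5], [8]].
Step i=7: Q has 7 at row 2, column 2; remove 5 from row 2 of P and reverse-bump: 5 enters row 1 and ejects 4. So w(7) = 4. P is now [[1, 5, 6, 7], [2], [8]].
Step i=6: Q has 6 at row 1, column 4; remove that cell from P, ejecting 7. So w(6) = 7. P is now [[1, 5, 6], [2], [8]].
Step i=5: Q has 5 at row 3, column 1; remove 8 from row 3 of P and reverse-bump: 8 enters row 2 and ejects 2; 2 enters row 1 and ejects 1. So w(5) = 1. P is now [[2, 5, 6], [8]].
Step i=4: Q has 4 at row 1, column 3; remove that cell from P, ejecting 6. So w(4) = 6. P is now [[2, 5], [8]].
Step i=3: Q has 3 at row 2, column 1; remove 8 from row 2 of P and reverse-bump: 8 enters row 1 and ejects 5. So w(3) = 5. P is now [[2, 8]].
Step i=2: Q has 2 at row 1, column 2; remove that cell from P, ejecting 8. So w(2) = 8. P is now [[2]].
Step i=1: Q has 1 at row 1, column 1; remove that cell from P, ejecting 2. So w(1) = 2. P is now [].

So w = 2 8 5 6 1 7 4 3.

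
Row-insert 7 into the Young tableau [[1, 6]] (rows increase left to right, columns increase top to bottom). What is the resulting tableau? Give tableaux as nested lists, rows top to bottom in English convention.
[[1, 6, 7]]

7 is larger than every entry of row 1, so it is appended to row 1. The new tableau is [[1, 6, 7]].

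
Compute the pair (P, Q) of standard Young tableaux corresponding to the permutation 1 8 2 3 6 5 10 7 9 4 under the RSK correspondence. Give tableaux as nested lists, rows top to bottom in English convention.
P = [[1, 2, 3, 4, 7, 9], [5, 10], [6], [8]], Q = [[1, 2, 4, 5, 7, 9], [3, 8], [6], [10]]

Insert each entry of the permutation into P by Schensted row insertion, recording in Q the position of each new cell.

Insert 1: appended to row 1. P = [[1]].
Insert 8: appended to row 1. P = [[1, 8]].
Insert 2: 2 bumps 8 from row 1; 8 starts row 2. P = [[1, 2], [8]].
Insert 3: appended to row 1. P = [[1, 2, 3], [8]].
Insert 6: appended to row 1. P = [[1, 2, 3, 6], [8]].
Insert 5: 5 bumps 6 from row 1; 6 bumps 8 from row 2; 8 starts row 3. P = [[1, 2, 3, 5], [6], [8]].
Insert 10: appended to row 1. P = [[1, 2, 3, 5, 10], [6], [8]].
Insert 7: 7 bumps 10 from row 1; 10 appends to row 2. P = [[1, 2, 3, 5, 7], [6, 10], [8]].
Insert 9: appended to row 1. P = [[1, 2, 3, 5, 7, 9], [6, 10], [8]].
Insert 4: 4 bumps 5 from row 1; 5 bumps 6 from row 2; 6 bumps 8 from row 3; 8 starts row 4. P = [[1, 2, 3, 4, 7, 9], [5, 10], [6], [8]].

So P = [[1, 2, 3, 4, 7, 9], [5, 10], [6], [8]], Q = [[1, 2, 4, 5, 7, 9], [3, 8], [6], [10]].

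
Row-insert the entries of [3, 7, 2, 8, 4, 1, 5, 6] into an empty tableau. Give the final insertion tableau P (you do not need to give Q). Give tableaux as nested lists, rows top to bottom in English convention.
Insert 3: appended to row 1. P = [[3]].
Insert 7: appended to row 1. P = [[3, 7]].
Insert 2: 2 bumps 3 from row 1; 3 starts row 2. P = [[2, 7], [3]].
Insert 8: appended to row 1. P = [[2, 7, 8], [3]].
Insert 4: 4 bumps 7 from row 1; 7 appends to row 2. P = [[2, 4, 8], [3, 7]].
Insert 1: 1 bumps 2 from row 1; 2 bumps 3 from row 2; 3 starts row 3. P = [[1, 4, 8], [2, 7], [3]].
Insert 5: 5 bumps 8 from row 1; 8 appends to row 2. P = [[1, 4, 5], [2, 7, 8], [3]].
Insert 6: appended to row 1. P = [[1, 4, 5, 6], [2, 7, 8], [3]].

So P = [[1, 4, 5, 6], [2, 7, 8], [3]].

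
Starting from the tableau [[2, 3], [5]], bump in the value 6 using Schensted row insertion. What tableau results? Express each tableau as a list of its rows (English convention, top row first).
[[2, 3, 6], [5]]

6 is larger than every entry of row 1, so it is appended to row 1. The new tableau is [[2, 3, 6], [5]].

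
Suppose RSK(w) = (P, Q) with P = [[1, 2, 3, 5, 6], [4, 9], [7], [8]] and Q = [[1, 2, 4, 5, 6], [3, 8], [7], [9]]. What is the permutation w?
1 8 2 4 7 9 5 6 3

Reverse the RSK construction: for i from n down to 1, find the cell of Q containing i, remove the entry at that cell from P, and reverse-bump it up through P; the value ejected from row 1 is w(i).

Step i=9: Q has 9 at row 4, column 1; remove 8 from row 4 of P and reverse-bump: 8 enters row 3 and ejects 7; 7 enters row 2 and ejects 4; 4 enters row 1 and ejects 3. So w(9) = 3. P is now [[1, 2, 4, 5, 6], [7, 9], [8]].
Step i=8: Q has 8 at row 2, column 2; remove 9 from row 2 of P and reverse-bump: 9 enters row 1 and ejects 6. So w(8) = 6. P is now [[1, 2, 4, 5, 9], [7], [8]].
Step i=7: Q has 7 at row 3, column 1; remove 8 from row 3 of P and reverse-bump: 8 enters row 2 and ejects 7; 7 enters row 1 and ejects 5. So w(7) = 5. P is now [[1, 2, 4, 7, 9], [8]].
Step i=6: Q has 6 at row 1, column 5; remove that cell from P, ejecting 9. So w(6) = 9. P is now [[1, 2, 4, 7], [8]].
Step i=5: Q has 5 at row 1, column 4; remove that cell from P, ejecting 7. So w(5) = 7. P is now [[1, 2, 4], [8]].
Step i=4: Q has 4 at row 1, column 3; remove that cell from P, ejecting 4. So w(4) = 4. P is now [[1, 2], [8]].
Step i=3: Q has 3 at row 2, column 1; remove 8 from row 2 of P and reverse-bump: 8 enters row 1 and ejects 2. So w(3) = 2. P is now [[1, 8]].
Step i=2: Q has 2 at row 1, column 2; remove that cell from P, ejecting 8. So w(2) = 8. P is now [[1]].
Step i=1: Q has 1 at row 1, column 1; remove that cell from P, ejecting 1. So w(1) = 1. P is now [].

So w = 1 8 2 4 7 9 5 6 3.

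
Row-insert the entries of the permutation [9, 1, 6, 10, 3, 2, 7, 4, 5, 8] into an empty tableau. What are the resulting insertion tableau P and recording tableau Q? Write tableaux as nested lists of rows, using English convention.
Insert each entry of the permutation into P by Schensted row insertion, recording in Q the position of each new cell.

Insert 9: appended to row 1. P = [[9]], Q = [[1]].
Insert 1: 1 bumps 9 from row 1; 9 starts row 2. P = [[1], [9]], Q = [[1], [2]].
Insert 6: appended to row 1. P = [[1, 6], [9]], Q = [[1, 3], [2]].
Insert 10: appended to row 1. P = [[1, 6, 10], [9]], Q = [[1, 3, 4], [2]].
Insert 3: 3 bumps 6 from row 1; 6 bumps 9 from row 2; 9 starts row 3. P = [[1, 3, 10], [6], [9]], Q = [[1, 3, 4], [2], [5]].
Insert 2: 2 bumps 3 from row 1; 3 bumps 6 from row 2; 6 bumps 9 from row 3; 9 starts row 4. P = [[1, 2, 10], [3], [6], [9]], Q = [[1, 3, 4], [2], [5], [6]].
Insert 7: 7 bumps 10 from row 1; 10 appends to row 2. P = [[1, 2, 7], [3, 10], [6], [9]], Q = [[1, 3, 4], [2, 7], [5], [6]].
Insert 4: 4 bumps 7 from row 1; 7 bumps 10 from row 2; 10 appends to row 3. P = [[1, 2, 4], [3, 7], [6, 10], [9]], Q = [[1, 3, 4], [2, 7], [5, 8], [6]].
Insert 5: appended to row 1. P = [[1, 2, 4, 5], [3, 7], [6, 10], [9]], Q = [[1, 3, 4, 9], [2, 7], [5, 8], [6]].
Insert 8: appended to row 1. P = [[1, 2, 4, 5, 8], [3, 7], [6, 10], [9]], Q = [[1, 3, 4, 9, 10], [2, 7], [5, 8], [6]].

So P = [[1, 2, 4, 5, 8], [3, 7], [6, 10], [9]], Q = [[1, 3, 4, 9, 10], [2, 7], [5, 8], [6]].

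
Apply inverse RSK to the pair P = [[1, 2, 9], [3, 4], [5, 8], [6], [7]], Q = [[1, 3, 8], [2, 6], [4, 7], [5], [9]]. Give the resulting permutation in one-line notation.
7 6 8 3 1 5 4 9 2

Reverse the RSK construction: for i from n down to 1, find the cell of Q containing i, remove the entry at that cell from P, and reverse-bump it up through P; the value ejected from row 1 is w(i).

Step i=9: Q has 9 at row 5, column 1; remove 7 from row 5 of P and reverse-bump: 7 enters row 4 and ejects 6; 6 enters row 3 and ejects 5; 5 enters row 2 and ejects 4; 4 enters row 1 and ejects 2. So w(9) = 2. P is now [[1, 4, 9], [3, 5], [6, 8], [7]].
Step i=8: Q has 8 at row 1, column 3; remove that cell from P, ejecting 9. So w(8) = 9. P is now [[1, 4], [3, 5], [6, 8], [7]].
Step i=7: Q has 7 at row 3, column 2; remove 8 from row 3 of P and reverse-bump: 8 enters row 2 and ejects 5; 5 enters row 1 and ejects 4. So w(7) = 4. P is now [[1, 5], [3, 8], [6], [7]].
Step i=6: Q has 6 at row 2, column 2; remove 8 from row 2 of P and reverse-bump: 8 enters row 1 and ejects 5. So w(6) = 5. P is now [[1, 8], [3], [6], [7]].
Step i=5: Q has 5 at row 4, column 1; remove 7 from row 4 of P and reverse-bump: 7 enters row 3 and ejects 6; 6 enters row 2 and ejects 3; 3 enters row 1 and ejects 1. So w(5) = 1. P is now [[3, 8], [6], [7]].
Step i=4: Q has 4 at row 3, column 1; remove 7 from row 3 of P and reverse-bump: 7 enters row 2 and ejects 6; 6 enters row 1 and ejects 3. So w(4) = 3. P is now [[6, 8], [7]].
Step i=3: Q has 3 at row 1, column 2; remove that cell from P, ejecting 8. So w(3) = 8. P is now [[6], [7]].
Step i=2: Q has 2 at row 2, column 1; remove 7 from row 2 of P and reverse-bump: 7 enters row 1 and ejects 6. So w(2) = 6. P is now [[7]].
Step i=1: Q has 1 at row 1, column 1; remove that cell from P, ejecting 7. So w(1) = 7. P is now [].

So w = 7 6 8 3 1 5 4 9 2.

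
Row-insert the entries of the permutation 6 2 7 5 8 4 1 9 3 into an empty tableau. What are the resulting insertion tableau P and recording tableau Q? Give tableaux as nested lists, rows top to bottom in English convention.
P = [[1, 3, 8, 9], [2, 4], [5, 7], [6]], Q = [[1, 3, 5, 8], [2, 4], [6, 9], [7]]

Insert each entry of the permutation into P by Schensted row insertion, recording in Q the position of each new cell.

Insert 6: appended to row 1. P = [[6]].
Insert 2: 2 bumps 6 from row 1; 6 starts row 2. P = [[2], [6]].
Insert 7: appended to row 1. P = [[2, 7], [6]].
Insert 5: 5 bumps 7 from row 1; 7 appends to row 2. P = [[2, 5], [6, 7]].
Insert 8: appended to row 1. P = [[2, 5, 8], [6, 7]].
Insert 4: 4 bumps 5 from row 1; 5 bumps 6 from row 2; 6 starts row 3. P = [[2, 4, 8], [5, 7], [6]].
Insert 1: 1 bumps 2 from row 1; 2 bumps 5 from row 2; 5 bumps 6 from row 3; 6 starts row 4. P = [[1, 4, 8], [2, 7], [5], [6]].
Insert 9: appended to row 1. P = [[1, 4, 8, 9], [2, 7], [5], [6]].
Insert 3: 3 bumps 4 from row 1; 4 bumps 7 from row 2; 7 appends to row 3. P = [[1, 3, 8, 9], [2, 4], [5, 7], [6]].

So P = [[1, 3, 8, 9], [2, 4], [5, 7], [6]], Q = [[1, 3, 5, 8], [2, 4], [6, 9], [7]].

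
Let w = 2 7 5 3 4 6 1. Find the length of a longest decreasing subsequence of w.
4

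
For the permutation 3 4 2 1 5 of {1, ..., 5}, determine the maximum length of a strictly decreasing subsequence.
3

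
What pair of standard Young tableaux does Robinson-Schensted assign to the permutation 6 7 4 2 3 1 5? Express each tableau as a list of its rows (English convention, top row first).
Insert each entry of the permutation into P by Schensted row insertion, recording in Q the position of each new cell.

After inserting 6: P = [[6]].
After inserting 7: P = [[6, 7]].
After inserting 4: P = [[4, 7], [6]].
After inserting 2: P = [[2, 7], [4], [6]].
After inserting 3: P = [[2, 3], [4, 7], [6]].
After inserting 1: P = [[1, 3], [2, 7], [4], [6]].
After inserting 5: P = [[1, 3, 5], [2, 7], [4], [6]].

So P = [[1, 3, 5], [2, 7], [4], [6]], Q = [[1, 2, 7], [3, 5], [4], [6]].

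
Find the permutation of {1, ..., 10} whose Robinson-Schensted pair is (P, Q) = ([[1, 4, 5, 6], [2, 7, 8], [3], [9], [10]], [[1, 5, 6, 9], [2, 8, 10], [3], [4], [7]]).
Reverse the RSK construction: for i from n down to 1, find the cell of Q containing i, remove the entry at that cell from P, and reverse-bump it up through P; the value ejected from row 1 is w(i).

Step i=10: Q has 10 at row 2, column 3; remove 8 from row 2 of P and reverse-bump: 8 enters row 1 and ejects 6. So w(10) = 6. P is now [[1, 4, 5, 8], [2, 7], [3], [9], [10]].
Step i=9: Q has 9 at row 1, column 4; remove that cell from P, ejecting 8. So w(9) = 8. P is now [[1, 4, 5], [2, 7], [3], [9], [10]].
Step i=8: Q has 8 at row 2, column 2; remove 7 from row 2 of P and reverse-bump: 7 enters row 1 and ejects 5. So w(8) = 5. P is now [[1, 4, 7], [2], [3], [9], [10]].
Step i=7: Q has 7 at row 5, column 1; remove 10 from row 5 of P and reverse-bump: 10 enters row 4 and ejects 9; 9 enters row 3 and ejects 3; 3 enters row 2 and ejects 2; 2 enters row 1 and ejects 1. So w(7) = 1. P is now [[2, 4, 7], [3], [9], [10]].
Step i=6: Q has 6 at row 1, column 3; remove that cell from P, ejecting 7. So w(6) = 7. P is now [[2, 4], [3], [9], [10]].
Step i=5: Q has 5 at row 1, column 2; remove that cell from P, ejecting 4. So w(5) = 4. P is now [[2], [3], [9], [10]].
Step i=4: Q has 4 at row 4, column 1; remove 10 from row 4 of P and reverse-bump: 10 enters row 3 and ejects 9; 9 enters row 2 and ejects 3; 3 enters row 1 and ejects 2. So w(4) = 2. P is now [[3], [9], [10]].
Step i=3: Q has 3 at row 3, column 1; remove 10 from row 3 of P and reverse-bump: 10 enters row 2 and ejects 9; 9 enters row 1 and ejects 3. So w(3) = 3. P is now [[9], [10]].
Step i=2: Q has 2 at row 2, column 1; remove 10 from row 2 of P and reverse-bump: 10 enters row 1 and ejects 9. So w(2) = 9. P is now [[10]].
Step i=1: Q has 1 at row 1, column 1; remove that cell from P, ejecting 10. So w(1) = 10. P is now [].

So w = 10 9 3 2 4 7 1 5 8 6.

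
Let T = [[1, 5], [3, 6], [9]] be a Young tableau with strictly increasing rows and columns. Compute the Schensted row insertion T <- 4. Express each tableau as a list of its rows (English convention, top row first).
[[1, 4], [3, 5], [6], [9]]

In row 1, 4 replaces 5 (the leftmost entry greater than 4); 5 is bumped to row 2. In row 2, 5 replaces 6 (the leftmost entry greater than 5); 6 is bumped to row 3. In row 3, 6 replaces 9 (the leftmost entry greater than 6); 9 is bumped to row 4. 9 starts a new row 4. The new tableau is [[1, 4], [3, 5], [6], [9]].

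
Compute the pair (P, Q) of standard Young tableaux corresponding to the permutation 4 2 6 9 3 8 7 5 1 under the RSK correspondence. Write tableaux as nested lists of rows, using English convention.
Insert each entry of the permutation into P by Schensted row insertion, recording in Q the position of each new cell.

Insert 4: appended to row 1. P = [[4]].
Insert 2: 2 bumps 4 from row 1; 4 starts row 2. P = [[2], [4]].
Insert 6: appended to row 1. P = [[2, 6], [4]].
Insert 9: appended to row 1. P = [[2, 6, 9], [4]].
Insert 3: 3 bumps 6 from row 1; 6 appends to row 2. P = [[2, 3, 9], [4, 6]].
Insert 8: 8 bumps 9 from row 1; 9 appends to row 2. P = [[2, 3, 8], [4, 6, 9]].
Insert 7: 7 bumps 8 from row 1; 8 bumps 9 from row 2; 9 starts row 3. P = [[2, 3, 7], [4, 6, 8], [9]].
Insert 5: 5 bumps 7 from row 1; 7 bumps 8 from row 2; 8 bumps 9 from row 3; 9 starts row 4. P = [[2, 3, 5], [4, 6, 7], [8], [9]].
Insert 1: 1 bumps 2 from row 1; 2 bumps 4 from row 2; 4 bumps 8 from row 3; 8 bumps 9 from row 4; 9 starts row 5. P = [[1, 3, 5], [2, 6, 7], [4], [8], [9]].

So P = [[1, 3, 5], [2, 6, 7], [4], [8], [9]], Q = [[1, 3, 4], [2, 5, 6], [7], [8], [9]].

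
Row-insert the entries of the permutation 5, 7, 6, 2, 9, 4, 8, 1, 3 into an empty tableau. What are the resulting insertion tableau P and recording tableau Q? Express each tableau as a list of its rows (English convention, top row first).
P = [[1, 3, 8], [2, 4, 9], [5, 6], [7]], Q = [[1, 2, 5], [3, 6, 7], [4, 9], [8]]

Insert each entry of the permutation into P by Schensted row insertion, recording in Q the position of each new cell.

Insert 5: appended to row 1. P = [[5]].
Insert 7: appended to row 1. P = [[5, 7]].
Insert 6: 6 bumps 7 from row 1; 7 starts row 2. P = [[5, 6], [7]].
Insert 2: 2 bumps 5 from row 1; 5 bumps 7 from row 2; 7 starts row 3. P = [[2, 6], [5], [7]].
Insert 9: appended to row 1. P = [[2, 6, 9], [5], [7]].
Insert 4: 4 bumps 6 from row 1; 6 appends to row 2. P = [[2, 4, 9], [5, 6], [7]].
Insert 8: 8 bumps 9 from row 1; 9 appends to row 2. P = [[2, 4, 8], [5, 6, 9], [7]].
Insert 1: 1 bumps 2 from row 1; 2 bumps 5 from row 2; 5 bumps 7 from row 3; 7 starts row 4. P = [[1, 4, 8], [2, 6, 9], [5], [7]].
Insert 3: 3 bumps 4 from row 1; 4 bumps 6 from row 2; 6 appends to row 3. P = [[1, 3, 8], [2, 4, 9], [5, 6], [7]].

So P = [[1, 3, 8], [2, 4, 9], [5, 6], [7]], Q = [[1, 2, 5], [3, 6, 7], [4, 9], [8]].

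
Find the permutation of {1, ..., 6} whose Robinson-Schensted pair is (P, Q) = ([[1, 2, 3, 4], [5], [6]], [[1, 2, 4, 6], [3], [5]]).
1 6 2 5 3 4

Reverse the RSK construction: for i from n down to 1, find the cell of Q containing i, remove the entry at that cell from P, and reverse-bump it up through P; the value ejected from row 1 is w(i).

Step i=6: Q has 6 at row 1, column 4; remove that cell from P, ejecting 4. So w(6) = 4. P is now [[1, 2, 3], [5], [6]].
Step i=5: Q has 5 at row 3, column 1; remove 6 from row 3 of P and reverse-bump: 6 enters row 2 and ejects 5; 5 enters row 1 and ejects 3. So w(5) = 3. P is now [[1, 2, 5], [6]].
Step i=4: Q has 4 at row 1, column 3; remove that cell from P, ejecting 5. So w(4) = 5. P is now [[1, 2], [6]].
Step i=3: Q has 3 at row 2, column 1; remove 6 from row 2 of P and reverse-bump: 6 enters row 1 and ejects 2. So w(3) = 2. P is now [[1, 6]].
Step i=2: Q has 2 at row 1, column 2; remove that cell from P, ejecting 6. So w(2) = 6. P is now [[1]].
Step i=1: Q has 1 at row 1, column 1; remove that cell from P, ejecting 1. So w(1) = 1. P is now [].

So w = 1 6 2 5 3 4.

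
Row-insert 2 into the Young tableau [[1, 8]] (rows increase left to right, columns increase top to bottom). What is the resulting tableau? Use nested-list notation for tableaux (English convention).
In row 1, 2 replaces 8 (the leftmost entry greater than 2); 8 is bumped to row 2. 8 starts a new row 2. The new tableau is [[1, 2], [8]].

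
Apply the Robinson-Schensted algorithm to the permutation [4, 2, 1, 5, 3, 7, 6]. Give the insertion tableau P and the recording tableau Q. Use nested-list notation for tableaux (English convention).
P = [[1, 3, 6], [2, 5, 7], [4]], Q = [[1, 4, 6], [2, 5, 7], [3]]

Insert each entry of the permutation into P by Schensted row insertion, recording in Q the position of each new cell.

Insert 4: appended to row 1. P = [[4]].
Insert 2: 2 bumps 4 from row 1; 4 starts row 2. P = [[2], [4]].
Insert 1: 1 bumps 2 from row 1; 2 bumps 4 from row 2; 4 starts row 3. P = [[1], [2], [4]].
Insert 5: appended to row 1. P = [[1, 5], [2], [4]].
Insert 3: 3 bumps 5 from row 1; 5 appends to row 2. P = [[1, 3], [2, 5], [4]].
Insert 7: appended to row 1. P = [[1, 3, 7], [2, 5], [4]].
Insert 6: 6 bumps 7 from row 1; 7 appends to row 2. P = [[1, 3, 6], [2, 5, 7], [4]].

So P = [[1, 3, 6], [2, 5, 7], [4]], Q = [[1, 4, 6], [2, 5, 7], [3]].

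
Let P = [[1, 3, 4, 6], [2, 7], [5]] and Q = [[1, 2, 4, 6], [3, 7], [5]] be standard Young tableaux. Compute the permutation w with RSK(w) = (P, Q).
2 5 3 4 1 7 6

Reverse RSK: for i = n, n-1, ..., 1, locate i in Q, remove the corresponding corner cell from P, and reverse-bump its entry up through P; the value ejected from row 1 is w(i).

So w = 2 5 3 4 1 7 6.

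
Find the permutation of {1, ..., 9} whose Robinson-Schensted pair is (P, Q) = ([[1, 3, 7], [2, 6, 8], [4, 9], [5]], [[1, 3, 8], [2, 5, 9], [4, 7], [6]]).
5 4 9 2 6 1 3 8 7

Reverse the RSK construction: for i from n down to 1, find the cell of Q containing i, remove the entry at that cell from P, and reverse-bump it up through P; the value ejected from row 1 is w(i).

Step i=9: Q has 9 at row 2, column 3; remove 8 from row 2 of P and reverse-bump: 8 enters row 1 and ejects 7. So w(9) = 7. P is now [[1, 3, 8], [2, 6], [4, 9], [5]].
Step i=8: Q has 8 at row 1, column 3; remove that cell from P, ejecting 8. So w(8) = 8. P is now [[1, 3], [2, 6], [4, 9], [5]].
Step i=7: Q has 7 at row 3, column 2; remove 9 from row 3 of P and reverse-bump: 9 enters row 2 and ejects 6; 6 enters row 1 and ejects 3. So w(7) = 3. P is now [[1, 6], [2, 9], [4], [5]].
Step i=6: Q has 6 at row 4, column 1; remove 5 from row 4 of P and reverse-bump: 5 enters row 3 and ejects 4; 4 enters row 2 and ejects 2; 2 enters row 1 and ejects 1. So w(6) = 1. P is now [[2, 6], [4, 9], [5]].
Step i=5: Q has 5 at row 2, column 2; remove 9 from row 2 of P and reverse-bump: 9 enters row 1 and ejects 6. So w(5) = 6. P is now [[2, 9], [4], [5]].
Step i=4: Q has 4 at row 3, column 1; remove 5 from row 3 of P and reverse-bump: 5 enters row 2 and ejects 4; 4 enters row 1 and ejects 2. So w(4) = 2. P is now [[4, 9], [5]].
Step i=3: Q has 3 at row 1, column 2; remove that cell from P, ejecting 9. So w(3) = 9. P is now [[4], [5]].
Step i=2: Q has 2 at row 2, column 1; remove 5 from row 2 of P and reverse-bump: 5 enters row 1 and ejects 4. So w(2) = 4. P is now [[5]].
Step i=1: Q has 1 at row 1, column 1; remove that cell from P, ejecting 5. So w(1) = 5. P is now [].

So w = 5 4 9 2 6 1 3 8 7.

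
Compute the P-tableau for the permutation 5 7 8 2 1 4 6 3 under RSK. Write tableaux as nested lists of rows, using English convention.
P = [[1, 3, 6], [2, 4, 8], [5, 7]]

After inserting 5: P = [[5]].
After inserting 7: P = [[5, 7]].
After inserting 8: P = [[5, 7, 8]].
After inserting 2: P = [[2, 7, 8], [5]].
After inserting 1: P = [[1, 7, 8], [2], [5]].
After inserting 4: P = [[1, 4, 8], [2, 7], [5]].
After inserting 6: P = [[1, 4, 6], [2, 7, 8], [5]].
After inserting 3: P = [[1, 3, 6], [2, 4, 8], [5, 7]].

So P = [[1, 3, 6], [2, 4, 8], [5, 7]].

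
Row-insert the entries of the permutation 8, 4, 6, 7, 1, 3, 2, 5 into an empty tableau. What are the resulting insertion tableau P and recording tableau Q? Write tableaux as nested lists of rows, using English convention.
P = [[1, 2, 5], [3, 6, 7], [4], [8]], Q = [[1, 3, 4], [2, 6, 8], [5], [7]]

Insert each entry of the permutation into P by Schensted row insertion, recording in Q the position of each new cell.

After inserting 8: P = [[8]].
After inserting 4: P = [[4], [8]].
After inserting 6: P = [[4, 6], [8]].
After inserting 7: P = [[4, 6, 7], [8]].
After inserting 1: P = [[1, 6, 7], [4], [8]].
After inserting 3: P = [[1, 3, 7], [4, 6], [8]].
After inserting 2: P = [[1, 2, 7], [3, 6], [4], [8]].
After inserting 5: P = [[1, 2, 5], [3, 6, 7], [4], [8]].

So P = [[1, 2, 5], [3, 6, 7], [4], [8]], Q = [[1, 3, 4], [2, 6, 8], [5], [7]].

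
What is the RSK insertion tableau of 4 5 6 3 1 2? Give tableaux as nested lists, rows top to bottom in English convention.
P = [[1, 2, 6], [3, 5], [4]]

Insert 4: appended to row 1. P = [[4]].
Insert 5: appended to row 1. P = [[4, 5]].
Insert 6: appended to row 1. P = [[4, 5, 6]].
Insert 3: 3 bumps 4 from row 1; 4 starts row 2. P = [[3, 5, 6], [4]].
Insert 1: 1 bumps 3 from row 1; 3 bumps 4 from row 2; 4 starts row 3. P = [[1, 5, 6], [3], [4]].
Insert 2: 2 bumps 5 from row 1; 5 appends to row 2. P = [[1, 2, 6], [3, 5], [4]].

So P = [[1, 2, 6], [3, 5], [4]].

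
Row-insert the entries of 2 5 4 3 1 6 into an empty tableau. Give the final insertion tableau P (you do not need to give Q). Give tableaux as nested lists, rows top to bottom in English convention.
P = [[1, 3, 6], [2], [4], [5]]

Insert 2: appended to row 1. P = [[2]].
Insert 5: appended to row 1. P = [[2, 5]].
Insert 4: 4 bumps 5 from row 1; 5 starts row 2. P = [[2, 4], [5]].
Insert 3: 3 bumps 4 from row 1; 4 bumps 5 from row 2; 5 starts row 3. P = [[2, 3], [4], [5]].
Insert 1: 1 bumps 2 from row 1; 2 bumps 4 from row 2; 4 bumps 5 from row 3; 5 starts row 4. P = [[1, 3], [2], [4], [5]].
Insert 6: appended to row 1. P = [[1, 3, 6], [2], [4], [5]].

So P = [[1, 3, 6], [2], [4], [5]].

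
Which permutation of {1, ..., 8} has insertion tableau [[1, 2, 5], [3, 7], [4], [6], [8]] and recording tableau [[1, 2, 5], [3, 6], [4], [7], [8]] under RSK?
Reverse the RSK construction: for i from n down to 1, find the cell of Q containing i, remove the entry at that cell from P, and reverse-bump it up through P; the value ejected from row 1 is w(i).

Step i=8: Q has 8 at row 5, column 1; remove 8 from row 5 of P and reverse-bump: 8 enters row 4 and ejects 6; 6 enters row 3 and ejects 4; 4 enters row 2 and ejects 3; 3 enters row 1 and ejects 2. So w(8) = 2. P is now [[1, 3, 5], [4, 7], [6], [8]].
Step i=7: Q has 7 at row 4, column 1; remove 8 from row 4 of P and reverse-bump: 8 enters row 3 and ejects 6; 6 enters row 2 and ejects 4; 4 enters row 1 and ejects 3. So w(7) = 3. P is now [[1, 4, 5], [6, 7], [8]].
Step i=6: Q has 6 at row 2, column 2; remove 7 from row 2 of P and reverse-bump: 7 enters row 1 and ejects 5. So w(6) = 5. P is now [[1, 4, 7], [6], [8]].
Step i=5: Q has 5 at row 1, column 3; remove that cell from P, ejecting 7. So w(5) = 7. P is now [[1, 4], [6], [8]].
Step i=4: Q has 4 at row 3, column 1; remove 8 from row 3 of P and reverse-bump: 8 enters row 2 and ejects 6; 6 enters row 1 and ejects 4. So w(4) = 4. P is now [[1, 6], [8]].
Step i=3: Q has 3 at row 2, column 1; remove 8 from row 2 of P and reverse-bump: 8 enters row 1 and ejects 6. So w(3) = 6. P is now [[1, 8]].
Step i=2: Q has 2 at row 1, column 2; remove that cell from P, ejecting 8. So w(2) = 8. P is now [[1]].
Step i=1: Q has 1 at row 1, column 1; remove that cell from P, ejecting 1. So w(1) = 1. P is now [].

So w = 1 8 6 4 7 5 3 2.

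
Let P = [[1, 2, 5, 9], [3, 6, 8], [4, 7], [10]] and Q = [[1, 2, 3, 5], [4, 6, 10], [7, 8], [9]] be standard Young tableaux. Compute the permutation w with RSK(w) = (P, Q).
Reverse the RSK construction: for i from n down to 1, find the cell of Q containing i, remove the entry at that cell from P, and reverse-bump it up through P; the value ejected from row 1 is w(i).

Step i=10: Q has 10 at row 2, column 3; remove 8 from row 2 of P and reverse-bump: 8 enters row 1 and ejects 5. So w(10) = 5. P is now [[1, 2, 8, 9], [3, 6], [4, 7], [10]].
Step i=9: Q has 9 at row 4, column 1; remove 10 from row 4 of P and reverse-bump: 10 enters row 3 and ejects 7; 7 enters row 2 and ejects 6; 6 enters row 1 and ejects 2. So w(9) = 2. P is now [[1, 6, 8, 9], [3, 7], [4, 10]].
Step i=8: Q has 8 at row 3, column 2; remove 10 from row 3 of P and reverse-bump: 10 enters row 2 and ejects 7; 7 enters row 1 and ejects 6. So w(8) = 6. P is now [[1, 7, 8, 9], [3, 10], [4]].
Step i=7: Q has 7 at row 3, column 1; remove 4 from row 3 of P and reverse-bump: 4 enters row 2 and ejects 3; 3 enters row 1 and ejects 1. So w(7) = 1. P is now [[3, 7, 8, 9], [4, 10]].
Step i=6: Q has 6 at row 2, column 2; remove 10 from row 2 of P and reverse-bump: 10 enters row 1 and ejects 9. So w(6) = 9. P is now [[3, 7, 8, 10], [4]].
Step i=5: Q has 5 at row 1, column 4; remove that cell from P, ejecting 10. So w(5) = 10. P is now [[3, 7, 8], [4]].
Step i=4: Q has 4 at row 2, column 1; remove 4 from row 2 of P and reverse-bump: 4 enters row 1 and ejects 3. So w(4) = 3. P is now [[4, 7, 8]].
Step i=3: Q has 3 at row 1, column 3; remove that cell from P, ejecting 8. So w(3) = 8. P is now [[4, 7]].
Step i=2: Q has 2 at row 1, column 2; remove that cell from P, ejecting 7. So w(2) = 7. P is now [[4]].
Step i=1: Q has 1 at row 1, column 1; remove that cell from P, ejecting 4. So w(1) = 4. P is now [].

So w = 4 7 8 3 10 9 1 6 2 5.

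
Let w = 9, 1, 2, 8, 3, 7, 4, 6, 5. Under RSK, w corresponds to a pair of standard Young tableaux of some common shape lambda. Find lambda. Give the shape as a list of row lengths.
Row-insert each entry into an empty tableau.

After inserting 9: P = [[9]].
After inserting 1: P = [[1], [9]].
After inserting 2: P = [[1, 2], [9]].
After inserting 8: P = [[1, 2, 8], [9]].
After inserting 3: P = [[1, 2, 3], [8], [9]].
After inserting 7: P = [[1, 2, 3, 7], [8], [9]].
After inserting 4: P = [[1, 2, 3, 4], [7], [8], [9]].
After inserting 6: P = [[1, 2, 3, 4, 6], [7], [8], [9]].
After inserting 5: P = [[1, 2, 3, 4, 5], [6], [7], [8], [9]].

The final insertion tableau P = [[1, 2, 3, 4, 5], [6], [7], [8], [9]] has shape [5, 1, 1, 1, 1].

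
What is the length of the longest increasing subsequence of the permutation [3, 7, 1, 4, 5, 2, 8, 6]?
4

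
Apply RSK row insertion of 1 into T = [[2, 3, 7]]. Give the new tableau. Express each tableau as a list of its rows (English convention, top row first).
In row 1, 1 replaces 2 (the leftmost entry greater than 1); 2 is bumped to row 2. 2 starts a new row 2. The new tableau is [[1, 3, 7], [2]].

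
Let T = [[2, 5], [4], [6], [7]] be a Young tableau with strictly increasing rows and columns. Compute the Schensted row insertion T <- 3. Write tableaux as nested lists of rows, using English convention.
In row 1, 3 replaces 5 (the leftmost entry greater than 3); 5 is bumped to row 2. 5 is appended to row 2. The new tableau is [[2, 3], [4, 5], [6], [7]].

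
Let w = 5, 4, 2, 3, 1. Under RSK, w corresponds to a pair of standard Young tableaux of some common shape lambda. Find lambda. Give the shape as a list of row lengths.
Row-insert each entry into an empty tableau.

After inserting 5: P = [[5]].
After inserting 4: P = [[4], [5]].
After inserting 2: P = [[2], [4], [5]].
After inserting 3: P = [[2, 3], [4], [5]].
After inserting 1: P = [[1, 3], [2], [4], [5]].

The final insertion tableau P = [[1, 3], [2], [4], [5]] has shape [2, 1, 1, 1].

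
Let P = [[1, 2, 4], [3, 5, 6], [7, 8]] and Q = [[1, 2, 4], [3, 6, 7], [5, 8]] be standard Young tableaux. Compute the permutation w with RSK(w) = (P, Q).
Reverse the RSK construction: for i from n down to 1, find the cell of Q containing i, remove the entry at that cell from P, and reverse-bump it up through P; the value ejected from row 1 is w(i).

Step i=8: Q has 8 at row 3, column 2; remove 8 from row 3 of P and reverse-bump: 8 enters row 2 and ejects 6; 6 enters row 1 and ejects 4. So w(8) = 4. P is now [[1, 2, 6], [3, 5, 8], [7]].
Step i=7: Q has 7 at row 2, column 3; remove 8 from row 2 of P and reverse-bump: 8 enters row 1 and ejects 6. So w(7) = 6. P is now [[1, 2, 8], [3, 5], [7]].
Step i=6: Q has 6 at row 2, column 2; remove 5 from row 2 of P and reverse-bump: 5 enters row 1 and ejects 2. So w(6) = 2. P is now [[1, 5, 8], [3], [7]].
Step i=5: Q has 5 at row 3, column 1; remove 7 from row 3 of P and reverse-bump: 7 enters row 2 and ejects 3; 3 enters row 1 and ejects 1. So w(5) = 1. P is now [[3, 5, 8], [7]].
Step i=4: Q has 4 at row 1, column 3; remove that cell from P, ejecting 8. So w(4) = 8. P is now [[3, 5], [7]].
Step i=3: Q has 3 at row 2, column 1; remove 7 from row 2 of P and reverse-bump: 7 enters row 1 and ejects 5. So w(3) = 5. P is now [[3, 7]].
Step i=2: Q has 2 at row 1, column 2; remove that cell from P, ejecting 7. So w(2) = 7. P is now [[3]].
Step i=1: Q has 1 at row 1, column 1; remove that cell from P, ejecting 3. So w(1) = 3. P is now [].

So w = 3 7 5 8 1 2 6 4.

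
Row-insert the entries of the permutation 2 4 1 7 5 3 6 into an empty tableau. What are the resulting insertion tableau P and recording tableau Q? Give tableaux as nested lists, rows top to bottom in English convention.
Insert each entry of the permutation into P by Schensted row insertion, recording in Q the position of each new cell.

Insert 2: appended to row 1. P = [[2]].
Insert 4: appended to row 1. P = [[2, 4]].
Insert 1: 1 bumps 2 from row 1; 2 starts row 2. P = [[1, 4], [2]].
Insert 7: appended to row 1. P = [[1, 4, 7], [2]].
Insert 5: 5 bumps 7 from row 1; 7 appends to row 2. P = [[1, 4, 5], [2, 7]].
Insert 3: 3 bumps 4 from row 1; 4 bumps 7 from row 2; 7 starts row 3. P = [[1, 3, 5], [2, 4], [7]].
Insert 6: appended to row 1. P = [[1, 3, 5, 6], [2, 4], [7]].

So P = [[1, 3, 5, 6], [2, 4], [7]], Q = [[1, 2, 4, 7], [3, 5], [6]].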